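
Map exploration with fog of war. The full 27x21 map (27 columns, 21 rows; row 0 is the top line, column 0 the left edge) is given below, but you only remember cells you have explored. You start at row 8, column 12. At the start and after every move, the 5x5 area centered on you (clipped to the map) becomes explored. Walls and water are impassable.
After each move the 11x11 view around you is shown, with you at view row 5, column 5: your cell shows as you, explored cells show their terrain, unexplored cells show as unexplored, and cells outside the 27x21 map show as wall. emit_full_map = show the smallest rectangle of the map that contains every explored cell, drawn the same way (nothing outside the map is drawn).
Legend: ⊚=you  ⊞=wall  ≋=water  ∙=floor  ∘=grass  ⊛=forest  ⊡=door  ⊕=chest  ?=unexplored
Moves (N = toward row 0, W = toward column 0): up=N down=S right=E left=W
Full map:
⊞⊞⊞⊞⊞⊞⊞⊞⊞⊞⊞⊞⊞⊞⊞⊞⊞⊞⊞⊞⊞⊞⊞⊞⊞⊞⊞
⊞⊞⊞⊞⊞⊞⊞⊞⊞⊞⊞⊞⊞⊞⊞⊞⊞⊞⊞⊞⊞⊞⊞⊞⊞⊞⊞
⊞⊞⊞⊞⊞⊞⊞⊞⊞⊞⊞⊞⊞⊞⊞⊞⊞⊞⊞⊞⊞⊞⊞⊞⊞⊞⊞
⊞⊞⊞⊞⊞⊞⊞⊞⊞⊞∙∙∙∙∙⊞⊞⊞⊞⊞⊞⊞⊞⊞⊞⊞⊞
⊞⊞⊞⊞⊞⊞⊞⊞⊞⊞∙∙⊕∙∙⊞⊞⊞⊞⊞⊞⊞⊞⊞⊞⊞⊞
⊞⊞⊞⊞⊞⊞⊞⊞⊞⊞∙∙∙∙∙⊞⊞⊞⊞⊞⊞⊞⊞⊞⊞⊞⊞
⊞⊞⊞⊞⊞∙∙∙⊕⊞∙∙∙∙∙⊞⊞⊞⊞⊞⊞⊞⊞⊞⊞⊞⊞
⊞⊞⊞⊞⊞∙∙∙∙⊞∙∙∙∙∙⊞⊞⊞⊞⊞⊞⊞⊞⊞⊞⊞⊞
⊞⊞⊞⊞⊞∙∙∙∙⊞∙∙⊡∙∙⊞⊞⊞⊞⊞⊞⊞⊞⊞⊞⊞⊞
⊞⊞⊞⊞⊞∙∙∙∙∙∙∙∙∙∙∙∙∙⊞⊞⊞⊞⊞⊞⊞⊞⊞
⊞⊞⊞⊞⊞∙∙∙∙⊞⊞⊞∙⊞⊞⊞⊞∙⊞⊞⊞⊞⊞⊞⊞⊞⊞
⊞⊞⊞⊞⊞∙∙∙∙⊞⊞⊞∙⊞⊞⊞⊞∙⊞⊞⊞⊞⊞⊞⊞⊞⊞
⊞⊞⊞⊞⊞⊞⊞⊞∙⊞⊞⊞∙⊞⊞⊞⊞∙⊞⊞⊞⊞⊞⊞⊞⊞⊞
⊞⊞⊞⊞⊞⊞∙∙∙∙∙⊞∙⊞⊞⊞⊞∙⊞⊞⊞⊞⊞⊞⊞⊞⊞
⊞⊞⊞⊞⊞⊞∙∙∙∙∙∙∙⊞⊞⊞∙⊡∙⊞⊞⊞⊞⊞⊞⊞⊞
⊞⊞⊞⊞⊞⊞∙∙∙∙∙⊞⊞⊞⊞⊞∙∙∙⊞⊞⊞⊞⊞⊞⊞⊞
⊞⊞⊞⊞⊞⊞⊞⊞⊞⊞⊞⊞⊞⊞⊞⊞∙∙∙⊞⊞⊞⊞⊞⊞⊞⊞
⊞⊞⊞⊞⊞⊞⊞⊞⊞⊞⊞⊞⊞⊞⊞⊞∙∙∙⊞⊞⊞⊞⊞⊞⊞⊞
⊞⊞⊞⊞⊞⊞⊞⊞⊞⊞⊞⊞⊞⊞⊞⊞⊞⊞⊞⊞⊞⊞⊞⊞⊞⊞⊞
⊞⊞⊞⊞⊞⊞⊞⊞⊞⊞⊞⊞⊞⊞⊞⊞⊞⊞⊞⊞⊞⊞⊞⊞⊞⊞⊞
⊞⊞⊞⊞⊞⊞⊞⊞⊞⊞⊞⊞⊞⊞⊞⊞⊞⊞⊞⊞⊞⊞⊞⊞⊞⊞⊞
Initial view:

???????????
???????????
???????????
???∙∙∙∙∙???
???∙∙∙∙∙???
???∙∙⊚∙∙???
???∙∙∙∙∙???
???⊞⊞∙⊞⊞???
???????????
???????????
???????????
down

???????????
???????????
???∙∙∙∙∙???
???∙∙∙∙∙???
???∙∙⊡∙∙???
???∙∙⊚∙∙???
???⊞⊞∙⊞⊞???
???⊞⊞∙⊞⊞???
???????????
???????????
???????????

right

???????????
???????????
??∙∙∙∙∙????
??∙∙∙∙∙⊞???
??∙∙⊡∙∙⊞???
??∙∙∙⊚∙∙???
??⊞⊞∙⊞⊞⊞???
??⊞⊞∙⊞⊞⊞???
???????????
???????????
???????????

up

???????????
???????????
???????????
??∙∙∙∙∙⊞???
??∙∙∙∙∙⊞???
??∙∙⊡⊚∙⊞???
??∙∙∙∙∙∙???
??⊞⊞∙⊞⊞⊞???
??⊞⊞∙⊞⊞⊞???
???????????
???????????

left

???????????
???????????
???????????
???∙∙∙∙∙⊞??
???∙∙∙∙∙⊞??
???∙∙⊚∙∙⊞??
???∙∙∙∙∙∙??
???⊞⊞∙⊞⊞⊞??
???⊞⊞∙⊞⊞⊞??
???????????
???????????

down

???????????
???????????
???∙∙∙∙∙⊞??
???∙∙∙∙∙⊞??
???∙∙⊡∙∙⊞??
???∙∙⊚∙∙∙??
???⊞⊞∙⊞⊞⊞??
???⊞⊞∙⊞⊞⊞??
???????????
???????????
???????????

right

???????????
???????????
??∙∙∙∙∙⊞???
??∙∙∙∙∙⊞???
??∙∙⊡∙∙⊞???
??∙∙∙⊚∙∙???
??⊞⊞∙⊞⊞⊞???
??⊞⊞∙⊞⊞⊞???
???????????
???????????
???????????

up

???????????
???????????
???????????
??∙∙∙∙∙⊞???
??∙∙∙∙∙⊞???
??∙∙⊡⊚∙⊞???
??∙∙∙∙∙∙???
??⊞⊞∙⊞⊞⊞???
??⊞⊞∙⊞⊞⊞???
???????????
???????????

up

???????????
???????????
???????????
???∙∙∙∙⊞???
??∙∙∙∙∙⊞???
??∙∙∙⊚∙⊞???
??∙∙⊡∙∙⊞???
??∙∙∙∙∙∙???
??⊞⊞∙⊞⊞⊞???
??⊞⊞∙⊞⊞⊞???
???????????

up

???????????
???????????
???????????
???∙⊕∙∙⊞???
???∙∙∙∙⊞???
??∙∙∙⊚∙⊞???
??∙∙∙∙∙⊞???
??∙∙⊡∙∙⊞???
??∙∙∙∙∙∙???
??⊞⊞∙⊞⊞⊞???
??⊞⊞∙⊞⊞⊞???

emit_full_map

?∙⊕∙∙⊞
?∙∙∙∙⊞
∙∙∙⊚∙⊞
∙∙∙∙∙⊞
∙∙⊡∙∙⊞
∙∙∙∙∙∙
⊞⊞∙⊞⊞⊞
⊞⊞∙⊞⊞⊞

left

???????????
???????????
???????????
???∙∙⊕∙∙⊞??
???∙∙∙∙∙⊞??
???∙∙⊚∙∙⊞??
???∙∙∙∙∙⊞??
???∙∙⊡∙∙⊞??
???∙∙∙∙∙∙??
???⊞⊞∙⊞⊞⊞??
???⊞⊞∙⊞⊞⊞??

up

???????????
???????????
???????????
???∙∙∙∙∙???
???∙∙⊕∙∙⊞??
???∙∙⊚∙∙⊞??
???∙∙∙∙∙⊞??
???∙∙∙∙∙⊞??
???∙∙⊡∙∙⊞??
???∙∙∙∙∙∙??
???⊞⊞∙⊞⊞⊞??

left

???????????
???????????
???????????
???⊞∙∙∙∙∙??
???⊞∙∙⊕∙∙⊞?
???⊞∙⊚∙∙∙⊞?
???⊞∙∙∙∙∙⊞?
???⊞∙∙∙∙∙⊞?
????∙∙⊡∙∙⊞?
????∙∙∙∙∙∙?
????⊞⊞∙⊞⊞⊞?

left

???????????
???????????
???????????
???⊞⊞∙∙∙∙∙?
???⊞⊞∙∙⊕∙∙⊞
???⊞⊞⊚∙∙∙∙⊞
???⊕⊞∙∙∙∙∙⊞
???∙⊞∙∙∙∙∙⊞
?????∙∙⊡∙∙⊞
?????∙∙∙∙∙∙
?????⊞⊞∙⊞⊞⊞

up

⊞⊞⊞⊞⊞⊞⊞⊞⊞⊞⊞
???????????
???????????
???⊞⊞⊞⊞⊞???
???⊞⊞∙∙∙∙∙?
???⊞⊞⊚∙⊕∙∙⊞
???⊞⊞∙∙∙∙∙⊞
???⊕⊞∙∙∙∙∙⊞
???∙⊞∙∙∙∙∙⊞
?????∙∙⊡∙∙⊞
?????∙∙∙∙∙∙

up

⊞⊞⊞⊞⊞⊞⊞⊞⊞⊞⊞
⊞⊞⊞⊞⊞⊞⊞⊞⊞⊞⊞
???????????
???⊞⊞⊞⊞⊞???
???⊞⊞⊞⊞⊞???
???⊞⊞⊚∙∙∙∙?
???⊞⊞∙∙⊕∙∙⊞
???⊞⊞∙∙∙∙∙⊞
???⊕⊞∙∙∙∙∙⊞
???∙⊞∙∙∙∙∙⊞
?????∙∙⊡∙∙⊞

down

⊞⊞⊞⊞⊞⊞⊞⊞⊞⊞⊞
???????????
???⊞⊞⊞⊞⊞???
???⊞⊞⊞⊞⊞???
???⊞⊞∙∙∙∙∙?
???⊞⊞⊚∙⊕∙∙⊞
???⊞⊞∙∙∙∙∙⊞
???⊕⊞∙∙∙∙∙⊞
???∙⊞∙∙∙∙∙⊞
?????∙∙⊡∙∙⊞
?????∙∙∙∙∙∙

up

⊞⊞⊞⊞⊞⊞⊞⊞⊞⊞⊞
⊞⊞⊞⊞⊞⊞⊞⊞⊞⊞⊞
???????????
???⊞⊞⊞⊞⊞???
???⊞⊞⊞⊞⊞???
???⊞⊞⊚∙∙∙∙?
???⊞⊞∙∙⊕∙∙⊞
???⊞⊞∙∙∙∙∙⊞
???⊕⊞∙∙∙∙∙⊞
???∙⊞∙∙∙∙∙⊞
?????∙∙⊡∙∙⊞

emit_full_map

⊞⊞⊞⊞⊞???
⊞⊞⊞⊞⊞???
⊞⊞⊚∙∙∙∙?
⊞⊞∙∙⊕∙∙⊞
⊞⊞∙∙∙∙∙⊞
⊕⊞∙∙∙∙∙⊞
∙⊞∙∙∙∙∙⊞
??∙∙⊡∙∙⊞
??∙∙∙∙∙∙
??⊞⊞∙⊞⊞⊞
??⊞⊞∙⊞⊞⊞

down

⊞⊞⊞⊞⊞⊞⊞⊞⊞⊞⊞
???????????
???⊞⊞⊞⊞⊞???
???⊞⊞⊞⊞⊞???
???⊞⊞∙∙∙∙∙?
???⊞⊞⊚∙⊕∙∙⊞
???⊞⊞∙∙∙∙∙⊞
???⊕⊞∙∙∙∙∙⊞
???∙⊞∙∙∙∙∙⊞
?????∙∙⊡∙∙⊞
?????∙∙∙∙∙∙

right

⊞⊞⊞⊞⊞⊞⊞⊞⊞⊞⊞
???????????
??⊞⊞⊞⊞⊞????
??⊞⊞⊞⊞⊞⊞???
??⊞⊞∙∙∙∙∙??
??⊞⊞∙⊚⊕∙∙⊞?
??⊞⊞∙∙∙∙∙⊞?
??⊕⊞∙∙∙∙∙⊞?
??∙⊞∙∙∙∙∙⊞?
????∙∙⊡∙∙⊞?
????∙∙∙∙∙∙?

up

⊞⊞⊞⊞⊞⊞⊞⊞⊞⊞⊞
⊞⊞⊞⊞⊞⊞⊞⊞⊞⊞⊞
???????????
??⊞⊞⊞⊞⊞⊞???
??⊞⊞⊞⊞⊞⊞???
??⊞⊞∙⊚∙∙∙??
??⊞⊞∙∙⊕∙∙⊞?
??⊞⊞∙∙∙∙∙⊞?
??⊕⊞∙∙∙∙∙⊞?
??∙⊞∙∙∙∙∙⊞?
????∙∙⊡∙∙⊞?

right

⊞⊞⊞⊞⊞⊞⊞⊞⊞⊞⊞
⊞⊞⊞⊞⊞⊞⊞⊞⊞⊞⊞
???????????
?⊞⊞⊞⊞⊞⊞⊞???
?⊞⊞⊞⊞⊞⊞⊞???
?⊞⊞∙∙⊚∙∙???
?⊞⊞∙∙⊕∙∙⊞??
?⊞⊞∙∙∙∙∙⊞??
?⊕⊞∙∙∙∙∙⊞??
?∙⊞∙∙∙∙∙⊞??
???∙∙⊡∙∙⊞??

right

⊞⊞⊞⊞⊞⊞⊞⊞⊞⊞⊞
⊞⊞⊞⊞⊞⊞⊞⊞⊞⊞⊞
???????????
⊞⊞⊞⊞⊞⊞⊞⊞???
⊞⊞⊞⊞⊞⊞⊞⊞???
⊞⊞∙∙∙⊚∙⊞???
⊞⊞∙∙⊕∙∙⊞???
⊞⊞∙∙∙∙∙⊞???
⊕⊞∙∙∙∙∙⊞???
∙⊞∙∙∙∙∙⊞???
??∙∙⊡∙∙⊞???

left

⊞⊞⊞⊞⊞⊞⊞⊞⊞⊞⊞
⊞⊞⊞⊞⊞⊞⊞⊞⊞⊞⊞
???????????
?⊞⊞⊞⊞⊞⊞⊞⊞??
?⊞⊞⊞⊞⊞⊞⊞⊞??
?⊞⊞∙∙⊚∙∙⊞??
?⊞⊞∙∙⊕∙∙⊞??
?⊞⊞∙∙∙∙∙⊞??
?⊕⊞∙∙∙∙∙⊞??
?∙⊞∙∙∙∙∙⊞??
???∙∙⊡∙∙⊞??

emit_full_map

⊞⊞⊞⊞⊞⊞⊞⊞
⊞⊞⊞⊞⊞⊞⊞⊞
⊞⊞∙∙⊚∙∙⊞
⊞⊞∙∙⊕∙∙⊞
⊞⊞∙∙∙∙∙⊞
⊕⊞∙∙∙∙∙⊞
∙⊞∙∙∙∙∙⊞
??∙∙⊡∙∙⊞
??∙∙∙∙∙∙
??⊞⊞∙⊞⊞⊞
??⊞⊞∙⊞⊞⊞

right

⊞⊞⊞⊞⊞⊞⊞⊞⊞⊞⊞
⊞⊞⊞⊞⊞⊞⊞⊞⊞⊞⊞
???????????
⊞⊞⊞⊞⊞⊞⊞⊞???
⊞⊞⊞⊞⊞⊞⊞⊞???
⊞⊞∙∙∙⊚∙⊞???
⊞⊞∙∙⊕∙∙⊞???
⊞⊞∙∙∙∙∙⊞???
⊕⊞∙∙∙∙∙⊞???
∙⊞∙∙∙∙∙⊞???
??∙∙⊡∙∙⊞???

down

⊞⊞⊞⊞⊞⊞⊞⊞⊞⊞⊞
???????????
⊞⊞⊞⊞⊞⊞⊞⊞???
⊞⊞⊞⊞⊞⊞⊞⊞???
⊞⊞∙∙∙∙∙⊞???
⊞⊞∙∙⊕⊚∙⊞???
⊞⊞∙∙∙∙∙⊞???
⊕⊞∙∙∙∙∙⊞???
∙⊞∙∙∙∙∙⊞???
??∙∙⊡∙∙⊞???
??∙∙∙∙∙∙???

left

⊞⊞⊞⊞⊞⊞⊞⊞⊞⊞⊞
???????????
?⊞⊞⊞⊞⊞⊞⊞⊞??
?⊞⊞⊞⊞⊞⊞⊞⊞??
?⊞⊞∙∙∙∙∙⊞??
?⊞⊞∙∙⊚∙∙⊞??
?⊞⊞∙∙∙∙∙⊞??
?⊕⊞∙∙∙∙∙⊞??
?∙⊞∙∙∙∙∙⊞??
???∙∙⊡∙∙⊞??
???∙∙∙∙∙∙??

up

⊞⊞⊞⊞⊞⊞⊞⊞⊞⊞⊞
⊞⊞⊞⊞⊞⊞⊞⊞⊞⊞⊞
???????????
?⊞⊞⊞⊞⊞⊞⊞⊞??
?⊞⊞⊞⊞⊞⊞⊞⊞??
?⊞⊞∙∙⊚∙∙⊞??
?⊞⊞∙∙⊕∙∙⊞??
?⊞⊞∙∙∙∙∙⊞??
?⊕⊞∙∙∙∙∙⊞??
?∙⊞∙∙∙∙∙⊞??
???∙∙⊡∙∙⊞??


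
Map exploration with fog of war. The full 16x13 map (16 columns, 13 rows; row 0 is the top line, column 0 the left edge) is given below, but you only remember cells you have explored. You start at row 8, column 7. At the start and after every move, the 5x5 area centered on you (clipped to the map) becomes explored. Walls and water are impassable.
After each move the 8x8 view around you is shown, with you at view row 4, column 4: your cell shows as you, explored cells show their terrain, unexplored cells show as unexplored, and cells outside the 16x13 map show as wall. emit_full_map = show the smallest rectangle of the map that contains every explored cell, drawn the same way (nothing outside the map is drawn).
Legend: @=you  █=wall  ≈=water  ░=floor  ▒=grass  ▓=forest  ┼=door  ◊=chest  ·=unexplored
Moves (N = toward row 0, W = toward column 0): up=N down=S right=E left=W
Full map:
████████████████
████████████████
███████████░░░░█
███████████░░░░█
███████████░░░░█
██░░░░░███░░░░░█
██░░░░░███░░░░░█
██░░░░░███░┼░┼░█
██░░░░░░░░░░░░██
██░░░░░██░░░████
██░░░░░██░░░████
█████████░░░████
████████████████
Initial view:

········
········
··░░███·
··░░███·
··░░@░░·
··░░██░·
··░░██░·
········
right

········
········
·░░███░·
·░░███░·
·░░░@░░·
·░░██░░·
·░░██░░·
········

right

········
········
░░███░░·
░░███░┼·
░░░░@░░·
░░██░░░·
░░██░░░·
········

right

········
········
░███░░░·
░███░┼░·
░░░░@░░·
░██░░░█·
░██░░░█·
········

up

········
········
··██░░░·
░███░░░·
░███@┼░·
░░░░░░░·
░██░░░█·
░██░░░█·

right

········
········
·██░░░░·
███░░░░·
███░@░┼·
░░░░░░░·
██░░░██·
██░░░█··

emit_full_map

···██░░░░
░░███░░░░
░░███░@░┼
░░░░░░░░░
░░██░░░██
░░██░░░█·

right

········
········
██░░░░░·
██░░░░░·
██░┼@┼░·
░░░░░░█·
█░░░███·
█░░░█···

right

·······█
·······█
█░░░░░██
█░░░░░██
█░┼░@░██
░░░░░███
░░░█████
░░░█···█

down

·······█
█░░░░░██
█░░░░░██
█░┼░┼░██
░░░░@███
░░░█████
░░░█████
·······█

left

········
██░░░░░█
██░░░░░█
██░┼░┼░█
░░░░@░██
█░░░████
█░░░████
········

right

·······█
█░░░░░██
█░░░░░██
█░┼░┼░██
░░░░@███
░░░█████
░░░█████
·······█

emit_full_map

···██░░░░░█
░░███░░░░░█
░░███░┼░┼░█
░░░░░░░░@██
░░██░░░████
░░██░░░████

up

·······█
·······█
█░░░░░██
█░░░░░██
█░┼░@░██
░░░░░███
░░░█████
░░░█████

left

········
········
██░░░░░█
██░░░░░█
██░┼@┼░█
░░░░░░██
█░░░████
█░░░████

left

········
········
·██░░░░░
███░░░░░
███░@░┼░
░░░░░░░█
██░░░███
██░░░███

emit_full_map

···██░░░░░█
░░███░░░░░█
░░███░@░┼░█
░░░░░░░░░██
░░██░░░████
░░██░░░████


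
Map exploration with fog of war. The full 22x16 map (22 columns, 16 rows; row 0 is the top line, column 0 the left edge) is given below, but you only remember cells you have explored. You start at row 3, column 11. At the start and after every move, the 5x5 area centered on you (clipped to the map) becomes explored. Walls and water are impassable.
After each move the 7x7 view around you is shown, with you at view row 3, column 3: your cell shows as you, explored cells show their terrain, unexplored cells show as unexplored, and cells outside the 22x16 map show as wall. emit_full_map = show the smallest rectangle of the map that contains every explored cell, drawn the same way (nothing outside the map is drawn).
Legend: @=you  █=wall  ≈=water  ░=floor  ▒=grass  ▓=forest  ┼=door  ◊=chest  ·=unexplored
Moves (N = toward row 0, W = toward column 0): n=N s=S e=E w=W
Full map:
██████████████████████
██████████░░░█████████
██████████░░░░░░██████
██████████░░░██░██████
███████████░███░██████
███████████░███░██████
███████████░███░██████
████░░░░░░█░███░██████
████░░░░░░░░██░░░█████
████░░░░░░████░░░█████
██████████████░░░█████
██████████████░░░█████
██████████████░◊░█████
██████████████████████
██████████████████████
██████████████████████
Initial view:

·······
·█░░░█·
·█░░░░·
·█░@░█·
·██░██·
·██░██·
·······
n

███████
·█████·
·█░░░█·
·█░@░░·
·█░░░█·
·██░██·
·██░██·

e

███████
██████·
█░░░██·
█░░@░░·
█░░░██·
██░███·
██░██··

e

███████
██████·
░░░███·
░░░@░░·
░░░██░·
█░███░·
█░██···

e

███████
██████·
░░████·
░░░@░█·
░░██░█·
░███░█·
░██····

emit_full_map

████████
█░░░████
█░░░░@░█
█░░░██░█
██░███░█
██░██···

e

███████
██████·
░█████·
░░░@██·
░██░██·
███░██·
██·····

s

██████·
░█████·
░░░░██·
░██@██·
███░██·
███░██·
·······

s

░█████·
░░░░██·
░██░██·
███@██·
███░██·
·██░██·
·······

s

░░░░██·
░██░██·
███░██·
███@██·
·██░██·
·██░██·
·······

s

░██░██·
███░██·
███░██·
·██@██·
·██░██·
·█░░░█·
·······

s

███░██·
███░██·
·██░██·
·██@██·
·█░░░█·
·█░░░█·
·······

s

███░██·
·██░██·
·██░██·
·█░@░█·
·█░░░█·
·█░░░█·
·······

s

·██░██·
·██░██·
·█░░░█·
·█░@░█·
·█░░░█·
·█░░░█·
·······

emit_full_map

█████████
█░░░█████
█░░░░░░██
█░░░██░██
██░███░██
██░███░██
····██░██
····██░██
····█░░░█
····█░@░█
····█░░░█
····█░░░█

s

·██░██·
·█░░░█·
·█░░░█·
·█░@░█·
·█░░░█·
·█░◊░█·
·······

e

██░██··
█░░░██·
█░░░██·
█░░@██·
█░░░██·
█░◊░██·
·······

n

██░██··
██░███·
█░░░██·
█░░@██·
█░░░██·
█░░░██·
█░◊░██·

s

██░███·
█░░░██·
█░░░██·
█░░@██·
█░░░██·
█░◊░██·
·······

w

·██░███
·█░░░██
·█░░░██
·█░@░██
·█░░░██
·█░◊░██
·······

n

·██░██·
·██░███
·█░░░██
·█░@░██
·█░░░██
·█░░░██
·█░◊░██

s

·██░███
·█░░░██
·█░░░██
·█░@░██
·█░░░██
·█░◊░██
·······

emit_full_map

█████████·
█░░░█████·
█░░░░░░██·
█░░░██░██·
██░███░██·
██░███░██·
····██░██·
····██░███
····█░░░██
····█░░░██
····█░@░██
····█░░░██
····█░◊░██

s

·█░░░██
·█░░░██
·█░░░██
·█░@░██
·█░◊░██
·█████·
·······

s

·█░░░██
·█░░░██
·█░░░██
·█░@░██
·█████·
·█████·
·······

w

··█░░░█
·██░░░█
·██░░░█
·██@◊░█
·██████
·██████
·······

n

··█░░░█
·██░░░█
·██░░░█
·██@░░█
·██░◊░█
·██████
·██████

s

·██░░░█
·██░░░█
·██░░░█
·██@◊░█
·██████
·██████
·······

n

··█░░░█
·██░░░█
·██░░░█
·██@░░█
·██░◊░█
·██████
·██████

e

·█░░░██
██░░░██
██░░░██
██░@░██
██░◊░██
██████·
██████·

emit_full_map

█████████·
█░░░█████·
█░░░░░░██·
█░░░██░██·
██░███░██·
██░███░██·
····██░██·
····██░███
····█░░░██
···██░░░██
···██░░░██
···██░@░██
···██░◊░██
···██████·
···██████·

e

█░░░██·
█░░░██·
█░░░██·
█░░@██·
█░◊░██·
██████·
█████··

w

·█░░░██
██░░░██
██░░░██
██░@░██
██░◊░██
███████
██████·


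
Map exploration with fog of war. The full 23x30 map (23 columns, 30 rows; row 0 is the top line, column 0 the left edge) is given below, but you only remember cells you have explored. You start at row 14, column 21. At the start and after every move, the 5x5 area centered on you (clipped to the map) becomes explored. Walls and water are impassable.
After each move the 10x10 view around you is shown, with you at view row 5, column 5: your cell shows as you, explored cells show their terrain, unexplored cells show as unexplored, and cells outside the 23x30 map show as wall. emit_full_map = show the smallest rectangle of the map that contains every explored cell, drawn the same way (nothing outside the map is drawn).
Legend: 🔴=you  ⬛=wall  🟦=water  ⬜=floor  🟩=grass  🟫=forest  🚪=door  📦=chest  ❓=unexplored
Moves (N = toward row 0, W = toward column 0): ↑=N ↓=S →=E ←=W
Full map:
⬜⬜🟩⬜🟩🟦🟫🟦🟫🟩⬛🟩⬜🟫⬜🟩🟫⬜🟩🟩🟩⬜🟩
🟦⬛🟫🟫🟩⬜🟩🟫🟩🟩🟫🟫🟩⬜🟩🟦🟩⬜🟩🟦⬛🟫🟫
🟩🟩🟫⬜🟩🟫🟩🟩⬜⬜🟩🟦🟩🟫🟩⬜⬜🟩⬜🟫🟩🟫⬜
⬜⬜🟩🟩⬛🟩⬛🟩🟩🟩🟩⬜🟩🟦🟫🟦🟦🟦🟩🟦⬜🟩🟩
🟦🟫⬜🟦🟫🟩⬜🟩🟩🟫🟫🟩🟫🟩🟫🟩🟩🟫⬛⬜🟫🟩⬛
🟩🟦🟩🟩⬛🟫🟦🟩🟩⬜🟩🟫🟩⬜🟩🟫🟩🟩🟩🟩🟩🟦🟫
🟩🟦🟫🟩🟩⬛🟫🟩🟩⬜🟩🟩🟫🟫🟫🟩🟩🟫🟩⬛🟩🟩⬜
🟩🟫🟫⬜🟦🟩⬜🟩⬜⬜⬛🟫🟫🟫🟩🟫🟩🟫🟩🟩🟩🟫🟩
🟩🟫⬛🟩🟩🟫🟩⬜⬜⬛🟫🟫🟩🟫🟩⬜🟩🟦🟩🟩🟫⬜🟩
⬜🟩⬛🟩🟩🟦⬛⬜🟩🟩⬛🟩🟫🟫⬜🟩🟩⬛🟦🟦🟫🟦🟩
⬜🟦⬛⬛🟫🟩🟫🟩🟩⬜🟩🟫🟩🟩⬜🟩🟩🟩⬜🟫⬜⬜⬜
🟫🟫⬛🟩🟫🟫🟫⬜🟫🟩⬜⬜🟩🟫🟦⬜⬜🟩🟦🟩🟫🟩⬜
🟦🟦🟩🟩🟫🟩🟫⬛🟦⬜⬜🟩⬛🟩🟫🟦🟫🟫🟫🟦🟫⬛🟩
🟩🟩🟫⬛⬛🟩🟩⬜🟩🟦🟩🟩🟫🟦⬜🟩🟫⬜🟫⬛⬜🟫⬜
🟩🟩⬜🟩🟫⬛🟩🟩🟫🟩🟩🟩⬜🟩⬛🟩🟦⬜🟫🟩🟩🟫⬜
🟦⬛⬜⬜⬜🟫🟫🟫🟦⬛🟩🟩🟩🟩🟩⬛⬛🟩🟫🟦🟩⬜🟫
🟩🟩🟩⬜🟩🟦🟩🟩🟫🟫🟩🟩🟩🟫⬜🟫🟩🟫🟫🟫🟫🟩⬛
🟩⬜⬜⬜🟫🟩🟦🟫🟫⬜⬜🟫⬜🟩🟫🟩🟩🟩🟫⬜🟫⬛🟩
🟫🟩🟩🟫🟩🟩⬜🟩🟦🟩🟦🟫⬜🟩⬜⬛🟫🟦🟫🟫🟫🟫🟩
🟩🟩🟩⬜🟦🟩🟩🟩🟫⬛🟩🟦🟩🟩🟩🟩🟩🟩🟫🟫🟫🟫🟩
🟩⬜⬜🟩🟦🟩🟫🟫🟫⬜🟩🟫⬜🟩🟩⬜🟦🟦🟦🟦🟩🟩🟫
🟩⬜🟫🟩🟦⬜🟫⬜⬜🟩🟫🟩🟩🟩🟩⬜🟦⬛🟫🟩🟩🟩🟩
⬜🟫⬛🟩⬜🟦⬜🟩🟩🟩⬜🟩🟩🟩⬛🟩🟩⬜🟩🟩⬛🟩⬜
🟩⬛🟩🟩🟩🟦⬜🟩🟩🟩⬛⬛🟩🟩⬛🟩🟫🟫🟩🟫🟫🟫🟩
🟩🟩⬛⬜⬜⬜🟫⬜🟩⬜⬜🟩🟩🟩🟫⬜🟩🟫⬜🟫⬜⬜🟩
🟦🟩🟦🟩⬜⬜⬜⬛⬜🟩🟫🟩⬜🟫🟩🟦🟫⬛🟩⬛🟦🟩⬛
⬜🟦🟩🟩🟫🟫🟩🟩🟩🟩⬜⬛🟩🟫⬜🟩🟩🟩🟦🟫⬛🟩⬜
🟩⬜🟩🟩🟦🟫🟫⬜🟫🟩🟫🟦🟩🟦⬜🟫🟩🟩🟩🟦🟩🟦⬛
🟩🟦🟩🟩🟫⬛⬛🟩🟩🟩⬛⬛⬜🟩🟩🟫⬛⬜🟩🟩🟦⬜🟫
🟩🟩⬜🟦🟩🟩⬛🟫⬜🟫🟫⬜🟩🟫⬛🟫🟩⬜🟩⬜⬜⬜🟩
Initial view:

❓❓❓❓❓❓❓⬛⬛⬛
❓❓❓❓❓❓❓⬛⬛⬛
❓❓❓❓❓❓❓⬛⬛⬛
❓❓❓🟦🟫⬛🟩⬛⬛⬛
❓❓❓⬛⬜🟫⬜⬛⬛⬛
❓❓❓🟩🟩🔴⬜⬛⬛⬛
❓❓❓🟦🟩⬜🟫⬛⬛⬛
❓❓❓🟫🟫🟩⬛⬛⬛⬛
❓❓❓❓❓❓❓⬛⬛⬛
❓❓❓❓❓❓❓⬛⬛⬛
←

❓❓❓❓❓❓❓❓⬛⬛
❓❓❓❓❓❓❓❓⬛⬛
❓❓❓❓❓❓❓❓⬛⬛
❓❓❓🟫🟦🟫⬛🟩⬛⬛
❓❓❓🟫⬛⬜🟫⬜⬛⬛
❓❓❓🟫🟩🔴🟫⬜⬛⬛
❓❓❓🟫🟦🟩⬜🟫⬛⬛
❓❓❓🟫🟫🟫🟩⬛⬛⬛
❓❓❓❓❓❓❓❓⬛⬛
❓❓❓❓❓❓❓❓⬛⬛

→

❓❓❓❓❓❓❓⬛⬛⬛
❓❓❓❓❓❓❓⬛⬛⬛
❓❓❓❓❓❓❓⬛⬛⬛
❓❓🟫🟦🟫⬛🟩⬛⬛⬛
❓❓🟫⬛⬜🟫⬜⬛⬛⬛
❓❓🟫🟩🟩🔴⬜⬛⬛⬛
❓❓🟫🟦🟩⬜🟫⬛⬛⬛
❓❓🟫🟫🟫🟩⬛⬛⬛⬛
❓❓❓❓❓❓❓⬛⬛⬛
❓❓❓❓❓❓❓⬛⬛⬛

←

❓❓❓❓❓❓❓❓⬛⬛
❓❓❓❓❓❓❓❓⬛⬛
❓❓❓❓❓❓❓❓⬛⬛
❓❓❓🟫🟦🟫⬛🟩⬛⬛
❓❓❓🟫⬛⬜🟫⬜⬛⬛
❓❓❓🟫🟩🔴🟫⬜⬛⬛
❓❓❓🟫🟦🟩⬜🟫⬛⬛
❓❓❓🟫🟫🟫🟩⬛⬛⬛
❓❓❓❓❓❓❓❓⬛⬛
❓❓❓❓❓❓❓❓⬛⬛

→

❓❓❓❓❓❓❓⬛⬛⬛
❓❓❓❓❓❓❓⬛⬛⬛
❓❓❓❓❓❓❓⬛⬛⬛
❓❓🟫🟦🟫⬛🟩⬛⬛⬛
❓❓🟫⬛⬜🟫⬜⬛⬛⬛
❓❓🟫🟩🟩🔴⬜⬛⬛⬛
❓❓🟫🟦🟩⬜🟫⬛⬛⬛
❓❓🟫🟫🟫🟩⬛⬛⬛⬛
❓❓❓❓❓❓❓⬛⬛⬛
❓❓❓❓❓❓❓⬛⬛⬛

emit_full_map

🟫🟦🟫⬛🟩
🟫⬛⬜🟫⬜
🟫🟩🟩🔴⬜
🟫🟦🟩⬜🟫
🟫🟫🟫🟩⬛

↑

❓❓❓❓❓❓❓⬛⬛⬛
❓❓❓❓❓❓❓⬛⬛⬛
❓❓❓❓❓❓❓⬛⬛⬛
❓❓❓🟩🟫🟩⬜⬛⬛⬛
❓❓🟫🟦🟫⬛🟩⬛⬛⬛
❓❓🟫⬛⬜🔴⬜⬛⬛⬛
❓❓🟫🟩🟩🟫⬜⬛⬛⬛
❓❓🟫🟦🟩⬜🟫⬛⬛⬛
❓❓🟫🟫🟫🟩⬛⬛⬛⬛
❓❓❓❓❓❓❓⬛⬛⬛

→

❓❓❓❓❓❓⬛⬛⬛⬛
❓❓❓❓❓❓⬛⬛⬛⬛
❓❓❓❓❓❓⬛⬛⬛⬛
❓❓🟩🟫🟩⬜⬛⬛⬛⬛
❓🟫🟦🟫⬛🟩⬛⬛⬛⬛
❓🟫⬛⬜🟫🔴⬛⬛⬛⬛
❓🟫🟩🟩🟫⬜⬛⬛⬛⬛
❓🟫🟦🟩⬜🟫⬛⬛⬛⬛
❓🟫🟫🟫🟩⬛⬛⬛⬛⬛
❓❓❓❓❓❓⬛⬛⬛⬛

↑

❓❓❓❓❓❓⬛⬛⬛⬛
❓❓❓❓❓❓⬛⬛⬛⬛
❓❓❓❓❓❓⬛⬛⬛⬛
❓❓❓⬜⬜⬜⬛⬛⬛⬛
❓❓🟩🟫🟩⬜⬛⬛⬛⬛
❓🟫🟦🟫⬛🔴⬛⬛⬛⬛
❓🟫⬛⬜🟫⬜⬛⬛⬛⬛
❓🟫🟩🟩🟫⬜⬛⬛⬛⬛
❓🟫🟦🟩⬜🟫⬛⬛⬛⬛
❓🟫🟫🟫🟩⬛⬛⬛⬛⬛

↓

❓❓❓❓❓❓⬛⬛⬛⬛
❓❓❓❓❓❓⬛⬛⬛⬛
❓❓❓⬜⬜⬜⬛⬛⬛⬛
❓❓🟩🟫🟩⬜⬛⬛⬛⬛
❓🟫🟦🟫⬛🟩⬛⬛⬛⬛
❓🟫⬛⬜🟫🔴⬛⬛⬛⬛
❓🟫🟩🟩🟫⬜⬛⬛⬛⬛
❓🟫🟦🟩⬜🟫⬛⬛⬛⬛
❓🟫🟫🟫🟩⬛⬛⬛⬛⬛
❓❓❓❓❓❓⬛⬛⬛⬛

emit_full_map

❓❓⬜⬜⬜
❓🟩🟫🟩⬜
🟫🟦🟫⬛🟩
🟫⬛⬜🟫🔴
🟫🟩🟩🟫⬜
🟫🟦🟩⬜🟫
🟫🟫🟫🟩⬛

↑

❓❓❓❓❓❓⬛⬛⬛⬛
❓❓❓❓❓❓⬛⬛⬛⬛
❓❓❓❓❓❓⬛⬛⬛⬛
❓❓❓⬜⬜⬜⬛⬛⬛⬛
❓❓🟩🟫🟩⬜⬛⬛⬛⬛
❓🟫🟦🟫⬛🔴⬛⬛⬛⬛
❓🟫⬛⬜🟫⬜⬛⬛⬛⬛
❓🟫🟩🟩🟫⬜⬛⬛⬛⬛
❓🟫🟦🟩⬜🟫⬛⬛⬛⬛
❓🟫🟫🟫🟩⬛⬛⬛⬛⬛

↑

❓❓❓❓❓❓⬛⬛⬛⬛
❓❓❓❓❓❓⬛⬛⬛⬛
❓❓❓❓❓❓⬛⬛⬛⬛
❓❓❓🟫🟦🟩⬛⬛⬛⬛
❓❓❓⬜⬜⬜⬛⬛⬛⬛
❓❓🟩🟫🟩🔴⬛⬛⬛⬛
❓🟫🟦🟫⬛🟩⬛⬛⬛⬛
❓🟫⬛⬜🟫⬜⬛⬛⬛⬛
❓🟫🟩🟩🟫⬜⬛⬛⬛⬛
❓🟫🟦🟩⬜🟫⬛⬛⬛⬛

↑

❓❓❓❓❓❓⬛⬛⬛⬛
❓❓❓❓❓❓⬛⬛⬛⬛
❓❓❓❓❓❓⬛⬛⬛⬛
❓❓❓🟫⬜🟩⬛⬛⬛⬛
❓❓❓🟫🟦🟩⬛⬛⬛⬛
❓❓❓⬜⬜🔴⬛⬛⬛⬛
❓❓🟩🟫🟩⬜⬛⬛⬛⬛
❓🟫🟦🟫⬛🟩⬛⬛⬛⬛
❓🟫⬛⬜🟫⬜⬛⬛⬛⬛
❓🟫🟩🟩🟫⬜⬛⬛⬛⬛

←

❓❓❓❓❓❓❓⬛⬛⬛
❓❓❓❓❓❓❓⬛⬛⬛
❓❓❓❓❓❓❓⬛⬛⬛
❓❓❓🟩🟫⬜🟩⬛⬛⬛
❓❓❓🟦🟫🟦🟩⬛⬛⬛
❓❓❓🟫⬜🔴⬜⬛⬛⬛
❓❓❓🟩🟫🟩⬜⬛⬛⬛
❓❓🟫🟦🟫⬛🟩⬛⬛⬛
❓❓🟫⬛⬜🟫⬜⬛⬛⬛
❓❓🟫🟩🟩🟫⬜⬛⬛⬛

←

❓❓❓❓❓❓❓❓⬛⬛
❓❓❓❓❓❓❓❓⬛⬛
❓❓❓❓❓❓❓❓⬛⬛
❓❓❓🟩🟩🟫⬜🟩⬛⬛
❓❓❓🟦🟦🟫🟦🟩⬛⬛
❓❓❓⬜🟫🔴⬜⬜⬛⬛
❓❓❓🟦🟩🟫🟩⬜⬛⬛
❓❓❓🟫🟦🟫⬛🟩⬛⬛
❓❓❓🟫⬛⬜🟫⬜⬛⬛
❓❓❓🟫🟩🟩🟫⬜⬛⬛

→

❓❓❓❓❓❓❓⬛⬛⬛
❓❓❓❓❓❓❓⬛⬛⬛
❓❓❓❓❓❓❓⬛⬛⬛
❓❓🟩🟩🟫⬜🟩⬛⬛⬛
❓❓🟦🟦🟫🟦🟩⬛⬛⬛
❓❓⬜🟫⬜🔴⬜⬛⬛⬛
❓❓🟦🟩🟫🟩⬜⬛⬛⬛
❓❓🟫🟦🟫⬛🟩⬛⬛⬛
❓❓🟫⬛⬜🟫⬜⬛⬛⬛
❓❓🟫🟩🟩🟫⬜⬛⬛⬛

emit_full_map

🟩🟩🟫⬜🟩
🟦🟦🟫🟦🟩
⬜🟫⬜🔴⬜
🟦🟩🟫🟩⬜
🟫🟦🟫⬛🟩
🟫⬛⬜🟫⬜
🟫🟩🟩🟫⬜
🟫🟦🟩⬜🟫
🟫🟫🟫🟩⬛

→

❓❓❓❓❓❓⬛⬛⬛⬛
❓❓❓❓❓❓⬛⬛⬛⬛
❓❓❓❓❓❓⬛⬛⬛⬛
❓🟩🟩🟫⬜🟩⬛⬛⬛⬛
❓🟦🟦🟫🟦🟩⬛⬛⬛⬛
❓⬜🟫⬜⬜🔴⬛⬛⬛⬛
❓🟦🟩🟫🟩⬜⬛⬛⬛⬛
❓🟫🟦🟫⬛🟩⬛⬛⬛⬛
❓🟫⬛⬜🟫⬜⬛⬛⬛⬛
❓🟫🟩🟩🟫⬜⬛⬛⬛⬛

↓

❓❓❓❓❓❓⬛⬛⬛⬛
❓❓❓❓❓❓⬛⬛⬛⬛
❓🟩🟩🟫⬜🟩⬛⬛⬛⬛
❓🟦🟦🟫🟦🟩⬛⬛⬛⬛
❓⬜🟫⬜⬜⬜⬛⬛⬛⬛
❓🟦🟩🟫🟩🔴⬛⬛⬛⬛
❓🟫🟦🟫⬛🟩⬛⬛⬛⬛
❓🟫⬛⬜🟫⬜⬛⬛⬛⬛
❓🟫🟩🟩🟫⬜⬛⬛⬛⬛
❓🟫🟦🟩⬜🟫⬛⬛⬛⬛

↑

❓❓❓❓❓❓⬛⬛⬛⬛
❓❓❓❓❓❓⬛⬛⬛⬛
❓❓❓❓❓❓⬛⬛⬛⬛
❓🟩🟩🟫⬜🟩⬛⬛⬛⬛
❓🟦🟦🟫🟦🟩⬛⬛⬛⬛
❓⬜🟫⬜⬜🔴⬛⬛⬛⬛
❓🟦🟩🟫🟩⬜⬛⬛⬛⬛
❓🟫🟦🟫⬛🟩⬛⬛⬛⬛
❓🟫⬛⬜🟫⬜⬛⬛⬛⬛
❓🟫🟩🟩🟫⬜⬛⬛⬛⬛

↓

❓❓❓❓❓❓⬛⬛⬛⬛
❓❓❓❓❓❓⬛⬛⬛⬛
❓🟩🟩🟫⬜🟩⬛⬛⬛⬛
❓🟦🟦🟫🟦🟩⬛⬛⬛⬛
❓⬜🟫⬜⬜⬜⬛⬛⬛⬛
❓🟦🟩🟫🟩🔴⬛⬛⬛⬛
❓🟫🟦🟫⬛🟩⬛⬛⬛⬛
❓🟫⬛⬜🟫⬜⬛⬛⬛⬛
❓🟫🟩🟩🟫⬜⬛⬛⬛⬛
❓🟫🟦🟩⬜🟫⬛⬛⬛⬛


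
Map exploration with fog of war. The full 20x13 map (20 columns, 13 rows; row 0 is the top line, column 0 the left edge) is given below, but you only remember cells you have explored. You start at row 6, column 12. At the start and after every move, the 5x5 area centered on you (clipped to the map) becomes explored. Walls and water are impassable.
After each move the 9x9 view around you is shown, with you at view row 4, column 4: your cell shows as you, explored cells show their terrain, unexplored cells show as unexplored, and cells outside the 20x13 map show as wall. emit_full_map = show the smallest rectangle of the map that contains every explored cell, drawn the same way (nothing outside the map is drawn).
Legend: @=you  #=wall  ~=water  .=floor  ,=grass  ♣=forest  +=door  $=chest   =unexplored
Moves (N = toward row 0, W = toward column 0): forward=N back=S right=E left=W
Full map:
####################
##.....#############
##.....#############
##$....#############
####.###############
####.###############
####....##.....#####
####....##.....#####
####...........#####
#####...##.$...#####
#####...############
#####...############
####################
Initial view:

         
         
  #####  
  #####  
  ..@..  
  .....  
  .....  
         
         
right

         
         
 ######  
 ######  
 ...@.#  
 .....#  
 .....#  
         
         

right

         
         
#######  
#######  
....@##  
.....##  
.....##  
         
         

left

         
         
 ####### 
 ####### 
 ...@.## 
 .....## 
 .....## 
         
         

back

         
 ####### 
 ####### 
 .....## 
 ...@.## 
 .....## 
  $...#  
         
         

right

         
#######  
#######  
.....##  
....@##  
.....##  
 $...##  
         
         

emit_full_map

#######
#######
.....##
....@##
.....##
 $...##

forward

         
         
#######  
#######  
....@##  
.....##  
.....##  
 $...##  
         

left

         
         
 ####### 
 ####### 
 ...@.## 
 .....## 
 .....## 
  $...## 
         

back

         
 ####### 
 ####### 
 .....## 
 ...@.## 
 .....## 
  $...## 
         
         

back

 ####### 
 ####### 
 .....## 
 .....## 
 ...@.## 
  $...## 
  #####  
         
         

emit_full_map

#######
#######
.....##
.....##
...@.##
 $...##
 ##### 

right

#######  
#######  
.....##  
.....##  
....@##  
 $...##  
 ######  
         
         

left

 ####### 
 ####### 
 .....## 
 .....## 
 ...@.## 
  $...## 
  ###### 
         
         

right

#######  
#######  
.....##  
.....##  
....@##  
 $...##  
 ######  
         
         

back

#######  
.....##  
.....##  
.....##  
 $..@##  
 ######  
  #####  
         
#########

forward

#######  
#######  
.....##  
.....##  
....@##  
 $...##  
 ######  
  #####  
         

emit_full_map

#######
#######
.....##
.....##
....@##
 $...##
 ######
  #####

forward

         
#######  
#######  
.....##  
....@##  
.....##  
 $...##  
 ######  
  #####  

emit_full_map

#######
#######
.....##
....@##
.....##
 $...##
 ######
  #####


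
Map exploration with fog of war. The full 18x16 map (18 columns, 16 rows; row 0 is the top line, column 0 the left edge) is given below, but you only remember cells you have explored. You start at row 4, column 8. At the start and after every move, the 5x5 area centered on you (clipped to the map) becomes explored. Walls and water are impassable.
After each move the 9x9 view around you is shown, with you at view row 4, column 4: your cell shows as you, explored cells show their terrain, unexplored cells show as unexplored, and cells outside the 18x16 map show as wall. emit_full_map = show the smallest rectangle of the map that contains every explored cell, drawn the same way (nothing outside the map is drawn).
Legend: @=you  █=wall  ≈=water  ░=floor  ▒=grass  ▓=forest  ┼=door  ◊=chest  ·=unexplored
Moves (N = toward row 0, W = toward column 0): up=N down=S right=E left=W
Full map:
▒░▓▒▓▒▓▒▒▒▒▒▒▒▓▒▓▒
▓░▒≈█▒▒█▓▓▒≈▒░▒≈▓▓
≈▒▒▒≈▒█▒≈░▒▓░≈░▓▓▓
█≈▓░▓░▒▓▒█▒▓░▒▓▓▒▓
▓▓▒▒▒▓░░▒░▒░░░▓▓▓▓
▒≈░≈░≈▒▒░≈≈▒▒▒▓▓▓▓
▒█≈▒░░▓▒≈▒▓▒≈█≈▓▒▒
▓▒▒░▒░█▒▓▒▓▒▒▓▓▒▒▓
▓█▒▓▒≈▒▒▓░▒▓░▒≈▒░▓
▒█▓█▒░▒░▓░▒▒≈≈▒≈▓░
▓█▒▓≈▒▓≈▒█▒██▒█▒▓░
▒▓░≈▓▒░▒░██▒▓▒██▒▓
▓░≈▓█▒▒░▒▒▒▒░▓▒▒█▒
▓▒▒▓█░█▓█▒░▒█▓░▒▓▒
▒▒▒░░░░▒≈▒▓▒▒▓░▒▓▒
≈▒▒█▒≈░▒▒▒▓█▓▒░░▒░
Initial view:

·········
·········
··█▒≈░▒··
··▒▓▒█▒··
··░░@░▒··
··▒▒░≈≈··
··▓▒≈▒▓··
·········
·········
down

·········
··█▒≈░▒··
··▒▓▒█▒··
··░░▒░▒··
··▒▒@≈≈··
··▓▒≈▒▓··
··█▒▓▒▓··
·········
·········

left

·········
···█▒≈░▒·
··░▒▓▒█▒·
··▓░░▒░▒·
··≈▒@░≈≈·
··░▓▒≈▒▓·
··░█▒▓▒▓·
·········
·········

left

·········
····█▒≈░▒
··▓░▒▓▒█▒
··▒▓░░▒░▒
··░≈@▒░≈≈
··░░▓▒≈▒▓
··▒░█▒▓▒▓
·········
·········

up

·········
·········
··≈▒█▒≈░▒
··▓░▒▓▒█▒
··▒▓@░▒░▒
··░≈▒▒░≈≈
··░░▓▒≈▒▓
··▒░█▒▓▒▓
·········

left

·········
·········
··▒≈▒█▒≈░
··░▓░▒▓▒█
··▒▒@░░▒░
··≈░≈▒▒░≈
··▒░░▓▒≈▒
···▒░█▒▓▒
·········

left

·········
·········
··▒▒≈▒█▒≈
··▓░▓░▒▓▒
··▒▒@▓░░▒
··░≈░≈▒▒░
··≈▒░░▓▒≈
····▒░█▒▓
·········

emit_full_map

▒▒≈▒█▒≈░▒
▓░▓░▒▓▒█▒
▒▒@▓░░▒░▒
░≈░≈▒▒░≈≈
≈▒░░▓▒≈▒▓
··▒░█▒▓▒▓

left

█········
█········
█·▒▒▒≈▒█▒
█·≈▓░▓░▒▓
█·▓▒@▒▓░░
█·≈░≈░≈▒▒
█·█≈▒░░▓▒
█····▒░█▒
█········

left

██·······
██·······
██≈▒▒▒≈▒█
███≈▓░▓░▒
██▓▓@▒▒▓░
██▒≈░≈░≈▒
██▒█≈▒░░▓
██····▒░█
██·······

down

██·······
██≈▒▒▒≈▒█
███≈▓░▓░▒
██▓▓▒▒▒▓░
██▒≈@≈░≈▒
██▒█≈▒░░▓
██▓▒▒░▒░█
██·······
██·······

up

██·······
██·······
██≈▒▒▒≈▒█
███≈▓░▓░▒
██▓▓@▒▒▓░
██▒≈░≈░≈▒
██▒█≈▒░░▓
██▓▒▒░▒░█
██·······

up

█████████
██·······
██▓░▒≈█··
██≈▒▒▒≈▒█
███≈@░▓░▒
██▓▓▒▒▒▓░
██▒≈░≈░≈▒
██▒█≈▒░░▓
██▓▒▒░▒░█

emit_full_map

▓░▒≈█······
≈▒▒▒≈▒█▒≈░▒
█≈@░▓░▒▓▒█▒
▓▓▒▒▒▓░░▒░▒
▒≈░≈░≈▒▒░≈≈
▒█≈▒░░▓▒≈▒▓
▓▒▒░▒░█▒▓▒▓

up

█████████
█████████
██▒░▓▒▓··
██▓░▒≈█··
██≈▒@▒≈▒█
███≈▓░▓░▒
██▓▓▒▒▒▓░
██▒≈░≈░≈▒
██▒█≈▒░░▓

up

█████████
█████████
█████████
██▒░▓▒▓··
██▓░@≈█··
██≈▒▒▒≈▒█
███≈▓░▓░▒
██▓▓▒▒▒▓░
██▒≈░≈░≈▒

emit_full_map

▒░▓▒▓······
▓░@≈█······
≈▒▒▒≈▒█▒≈░▒
█≈▓░▓░▒▓▒█▒
▓▓▒▒▒▓░░▒░▒
▒≈░≈░≈▒▒░≈≈
▒█≈▒░░▓▒≈▒▓
▓▒▒░▒░█▒▓▒▓
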